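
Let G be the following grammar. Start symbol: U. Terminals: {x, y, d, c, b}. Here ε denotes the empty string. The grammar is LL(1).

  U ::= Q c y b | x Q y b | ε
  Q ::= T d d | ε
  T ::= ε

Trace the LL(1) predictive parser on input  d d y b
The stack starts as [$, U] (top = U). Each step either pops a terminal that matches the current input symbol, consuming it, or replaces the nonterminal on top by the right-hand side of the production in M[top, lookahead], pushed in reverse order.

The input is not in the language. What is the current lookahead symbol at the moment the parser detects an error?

     Stack          Input      Action
  1  $ U            d d y b $  expand U ::= Q c y b
  2  $ b y c Q      d d y b $  expand Q ::= T d d
  3  $ b y c d d T  d d y b $  expand T ::= ε
  4  $ b y c d d    d d y b $  match d
  5  $ b y c d      d y b $    match d
  6  $ b y c        y b $      error: top is terminal c but lookahead is y

y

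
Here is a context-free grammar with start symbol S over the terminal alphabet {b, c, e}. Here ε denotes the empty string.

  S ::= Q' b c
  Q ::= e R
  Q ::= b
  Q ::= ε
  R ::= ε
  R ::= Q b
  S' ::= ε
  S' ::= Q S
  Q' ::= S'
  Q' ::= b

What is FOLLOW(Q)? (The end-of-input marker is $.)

FIRST(Q): from Q::=e R we get {e}; from Q::=b we get {b}; from Q::=ε we get {ε}. So FIRST(Q) = {ε, b, e}.
FIRST(R): from R::=ε we get {ε}; from R::=Q b we get {b, e}. So FIRST(R) = {ε, b, e}.
FIRST(S): from S::=Q' b c we get {b, e}. So FIRST(S) = {b, e}.
FIRST(S'): from S'::=ε we get {ε}; from S'::=Q S we get {b, e}. So FIRST(S') = {ε, b, e}.
FIRST(Q'): from Q'::=S' we get {ε, b, e}; from Q'::=b we get {b}. So FIRST(Q') = {ε, b, e}.
FOLLOW(S) includes $ since S is the start symbol.
FOLLOW(Q): in R::=Q b, Q is followed by b with FIRST {b}; in S'::=Q S, Q is followed by S with FIRST {b, e}. Thus FOLLOW(Q) = {b, e}.
FOLLOW(R): in Q::=e R, the suffix after R is empty, so FOLLOW(R) ⊇ FOLLOW(Q) = {b, e}. Thus FOLLOW(R) = {b, e}.
FOLLOW(Q'): in S::=Q' b c, Q' is followed by b c with FIRST {b}. Thus FOLLOW(Q') = {b}.
FOLLOW(S'): in Q'::=S', the suffix after S' is empty, so FOLLOW(S') ⊇ FOLLOW(Q') = {b}. Thus FOLLOW(S') = {b}.
FOLLOW(S): in S'::=Q S, the suffix after S is empty, so FOLLOW(S) ⊇ FOLLOW(S') = {b}. Thus FOLLOW(S) = {$, b}.

{b, e}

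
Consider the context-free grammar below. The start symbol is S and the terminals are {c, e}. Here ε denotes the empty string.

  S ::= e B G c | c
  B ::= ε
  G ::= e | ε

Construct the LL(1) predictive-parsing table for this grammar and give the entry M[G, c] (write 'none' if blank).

G ::= ε

FIRST(S): from S::=e B G c we get {e}; from S::=c we get {c}. So FIRST(S) = {c, e}.
FIRST(B): from B::=ε we get {ε}. So FIRST(B) = {ε}.
FIRST(G): from G::=e we get {e}; from G::=ε we get {ε}. So FIRST(G) = {ε, e}.
FOLLOW(S) includes $ since S is the start symbol.
FOLLOW(G): in S::=e B G c, G is followed by c with FIRST {c}. Thus FOLLOW(G) = {c}.
For G ::= e: FIRST(e) = {e}, so it goes in M[G, t] for t ∈ {e}.
For G ::= ε: FIRST(ε) = {ε}, so it goes in M[G, t] for t ∈ {}; since ε ∈ FIRST, also for every t ∈ FOLLOW(G) = {c}.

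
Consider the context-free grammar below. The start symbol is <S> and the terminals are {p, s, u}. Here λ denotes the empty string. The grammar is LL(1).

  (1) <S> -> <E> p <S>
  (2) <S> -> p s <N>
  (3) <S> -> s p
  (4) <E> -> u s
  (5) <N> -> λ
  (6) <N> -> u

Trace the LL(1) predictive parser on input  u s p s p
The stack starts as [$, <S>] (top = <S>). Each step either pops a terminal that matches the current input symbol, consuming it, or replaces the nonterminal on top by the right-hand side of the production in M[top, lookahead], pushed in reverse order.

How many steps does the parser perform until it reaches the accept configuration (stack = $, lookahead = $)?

8

     Stack        Input        Action
  1  $ <S>        u s p s p $  expand <S> -> <E> p <S>
  2  $ <S> p <E>  u s p s p $  expand <E> -> u s
  3  $ <S> p s u  u s p s p $  match u
  4  $ <S> p s    s p s p $    match s
  5  $ <S> p      p s p $      match p
  6  $ <S>        s p $        expand <S> -> s p
  7  $ p s        s p $        match s
  8  $ p          p $          match p
Accept reached after 8 steps.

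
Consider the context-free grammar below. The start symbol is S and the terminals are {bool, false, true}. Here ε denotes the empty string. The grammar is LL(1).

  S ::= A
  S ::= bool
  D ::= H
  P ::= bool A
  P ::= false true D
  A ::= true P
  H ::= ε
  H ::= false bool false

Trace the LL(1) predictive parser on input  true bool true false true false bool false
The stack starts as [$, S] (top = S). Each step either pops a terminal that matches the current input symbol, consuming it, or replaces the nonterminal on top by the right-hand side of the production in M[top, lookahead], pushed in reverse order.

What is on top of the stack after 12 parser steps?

false

step 1: stack=$ S  input=true bool true false true false bool false $  — expand S ::= A
step 2: stack=$ A  input=true bool true false true false bool false $  — expand A ::= true P
step 3: stack=$ P true  input=true bool true false true false bool false $  — match true
step 4: stack=$ P  input=bool true false true false bool false $  — expand P ::= bool A
step 5: stack=$ A bool  input=bool true false true false bool false $  — match bool
step 6: stack=$ A  input=true false true false bool false $  — expand A ::= true P
step 7: stack=$ P true  input=true false true false bool false $  — match true
step 8: stack=$ P  input=false true false bool false $  — expand P ::= false true D
step 9: stack=$ D true false  input=false true false bool false $  — match false
step 10: stack=$ D true  input=true false bool false $  — match true
step 11: stack=$ D  input=false bool false $  — expand D ::= H
step 12: stack=$ H  input=false bool false $  — expand H ::= false bool false
Stack after step 12: $ false bool false (top = false).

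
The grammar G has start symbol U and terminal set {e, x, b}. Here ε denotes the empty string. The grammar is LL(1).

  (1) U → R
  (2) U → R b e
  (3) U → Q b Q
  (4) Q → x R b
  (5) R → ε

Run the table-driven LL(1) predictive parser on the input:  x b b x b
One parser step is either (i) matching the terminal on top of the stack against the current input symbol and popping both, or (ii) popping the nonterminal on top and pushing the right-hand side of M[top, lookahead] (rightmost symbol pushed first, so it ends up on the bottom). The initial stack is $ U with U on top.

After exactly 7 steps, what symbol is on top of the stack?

x

step 1: stack=$ U  input=x b b x b $  — expand U → Q b Q
step 2: stack=$ Q b Q  input=x b b x b $  — expand Q → x R b
step 3: stack=$ Q b b R x  input=x b b x b $  — match x
step 4: stack=$ Q b b R  input=b b x b $  — expand R → ε
step 5: stack=$ Q b b  input=b b x b $  — match b
step 6: stack=$ Q b  input=b x b $  — match b
step 7: stack=$ Q  input=x b $  — expand Q → x R b
Stack after step 7: $ b R x (top = x).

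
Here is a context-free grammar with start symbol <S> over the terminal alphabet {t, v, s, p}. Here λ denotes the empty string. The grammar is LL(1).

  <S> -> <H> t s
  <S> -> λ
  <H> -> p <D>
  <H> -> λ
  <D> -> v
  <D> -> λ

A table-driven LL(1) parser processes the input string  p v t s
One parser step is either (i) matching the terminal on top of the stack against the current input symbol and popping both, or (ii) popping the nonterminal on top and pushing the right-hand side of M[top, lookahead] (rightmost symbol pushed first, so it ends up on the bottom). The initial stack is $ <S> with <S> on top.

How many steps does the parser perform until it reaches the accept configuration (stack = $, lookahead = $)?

7

step 1: stack=$ <S>  input=p v t s $  — expand <S> -> <H> t s
step 2: stack=$ s t <H>  input=p v t s $  — expand <H> -> p <D>
step 3: stack=$ s t <D> p  input=p v t s $  — match p
step 4: stack=$ s t <D>  input=v t s $  — expand <D> -> v
step 5: stack=$ s t v  input=v t s $  — match v
step 6: stack=$ s t  input=t s $  — match t
step 7: stack=$ s  input=s $  — match s
Accept reached after 7 steps.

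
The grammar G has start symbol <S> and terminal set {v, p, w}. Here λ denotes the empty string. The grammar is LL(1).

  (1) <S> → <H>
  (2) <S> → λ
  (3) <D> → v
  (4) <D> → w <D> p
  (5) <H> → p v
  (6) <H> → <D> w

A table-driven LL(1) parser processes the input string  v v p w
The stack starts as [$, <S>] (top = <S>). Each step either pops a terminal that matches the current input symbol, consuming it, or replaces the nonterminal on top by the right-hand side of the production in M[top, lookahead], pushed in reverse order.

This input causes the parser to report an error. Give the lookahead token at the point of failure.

v

step 1: stack=$ <S>  input=v v p w $  — expand <S> → <H>
step 2: stack=$ <H>  input=v v p w $  — expand <H> → <D> w
step 3: stack=$ w <D>  input=v v p w $  — expand <D> → v
step 4: stack=$ w v  input=v v p w $  — match v
step 5: stack=$ w  input=v p w $  — error: top is terminal w but lookahead is v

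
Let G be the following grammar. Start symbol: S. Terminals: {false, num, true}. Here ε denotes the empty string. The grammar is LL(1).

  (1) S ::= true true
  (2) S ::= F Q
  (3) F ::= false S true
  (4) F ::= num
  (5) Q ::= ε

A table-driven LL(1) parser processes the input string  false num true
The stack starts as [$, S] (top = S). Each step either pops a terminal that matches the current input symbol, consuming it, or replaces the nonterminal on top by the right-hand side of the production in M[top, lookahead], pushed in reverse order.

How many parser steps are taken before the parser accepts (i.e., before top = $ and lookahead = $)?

9

step 1: stack=$ S  input=false num true $  — expand S ::= F Q
step 2: stack=$ Q F  input=false num true $  — expand F ::= false S true
step 3: stack=$ Q true S false  input=false num true $  — match false
step 4: stack=$ Q true S  input=num true $  — expand S ::= F Q
step 5: stack=$ Q true Q F  input=num true $  — expand F ::= num
step 6: stack=$ Q true Q num  input=num true $  — match num
step 7: stack=$ Q true Q  input=true $  — expand Q ::= ε
step 8: stack=$ Q true  input=true $  — match true
step 9: stack=$ Q  input=$  — expand Q ::= ε
Accept reached after 9 steps.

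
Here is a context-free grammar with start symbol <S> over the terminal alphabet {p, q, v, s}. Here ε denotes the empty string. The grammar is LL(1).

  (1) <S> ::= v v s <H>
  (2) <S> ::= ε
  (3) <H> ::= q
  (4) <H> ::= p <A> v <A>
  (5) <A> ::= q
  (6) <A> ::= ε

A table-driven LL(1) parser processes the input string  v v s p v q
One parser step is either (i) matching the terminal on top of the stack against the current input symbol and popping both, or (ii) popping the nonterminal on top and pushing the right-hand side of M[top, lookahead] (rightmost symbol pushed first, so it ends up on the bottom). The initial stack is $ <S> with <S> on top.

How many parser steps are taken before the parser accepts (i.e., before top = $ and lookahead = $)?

10

step 1: stack=$ <S>  input=v v s p v q $  — expand <S> ::= v v s <H>
step 2: stack=$ <H> s v v  input=v v s p v q $  — match v
step 3: stack=$ <H> s v  input=v s p v q $  — match v
step 4: stack=$ <H> s  input=s p v q $  — match s
step 5: stack=$ <H>  input=p v q $  — expand <H> ::= p <A> v <A>
step 6: stack=$ <A> v <A> p  input=p v q $  — match p
step 7: stack=$ <A> v <A>  input=v q $  — expand <A> ::= ε
step 8: stack=$ <A> v  input=v q $  — match v
step 9: stack=$ <A>  input=q $  — expand <A> ::= q
step 10: stack=$ q  input=q $  — match q
Accept reached after 10 steps.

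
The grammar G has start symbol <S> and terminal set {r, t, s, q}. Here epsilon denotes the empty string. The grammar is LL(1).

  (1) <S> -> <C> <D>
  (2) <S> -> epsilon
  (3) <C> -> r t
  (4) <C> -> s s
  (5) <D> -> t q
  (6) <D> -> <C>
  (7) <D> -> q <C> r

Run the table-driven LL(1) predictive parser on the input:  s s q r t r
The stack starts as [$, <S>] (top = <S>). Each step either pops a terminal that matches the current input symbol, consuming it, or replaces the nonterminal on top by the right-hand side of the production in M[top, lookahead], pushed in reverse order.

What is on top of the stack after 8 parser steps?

t

step 1: stack=$ <S>  input=s s q r t r $  — expand <S> -> <C> <D>
step 2: stack=$ <D> <C>  input=s s q r t r $  — expand <C> -> s s
step 3: stack=$ <D> s s  input=s s q r t r $  — match s
step 4: stack=$ <D> s  input=s q r t r $  — match s
step 5: stack=$ <D>  input=q r t r $  — expand <D> -> q <C> r
step 6: stack=$ r <C> q  input=q r t r $  — match q
step 7: stack=$ r <C>  input=r t r $  — expand <C> -> r t
step 8: stack=$ r t r  input=r t r $  — match r
Stack after step 8: $ r t (top = t).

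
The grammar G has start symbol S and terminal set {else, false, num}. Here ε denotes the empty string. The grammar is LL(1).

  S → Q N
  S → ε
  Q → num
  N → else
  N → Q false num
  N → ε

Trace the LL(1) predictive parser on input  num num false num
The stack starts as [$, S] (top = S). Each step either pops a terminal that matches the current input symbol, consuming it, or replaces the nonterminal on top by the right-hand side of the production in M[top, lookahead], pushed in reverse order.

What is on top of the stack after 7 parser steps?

num

     Stack            Input                Action
  1  $ S              num num false num $  expand S → Q N
  2  $ N Q            num num false num $  expand Q → num
  3  $ N num          num num false num $  match num
  4  $ N              num false num $      expand N → Q false num
  5  $ num false Q    num false num $      expand Q → num
  6  $ num false num  num false num $      match num
  7  $ num false      false num $          match false
Stack after step 7: $ num (top = num).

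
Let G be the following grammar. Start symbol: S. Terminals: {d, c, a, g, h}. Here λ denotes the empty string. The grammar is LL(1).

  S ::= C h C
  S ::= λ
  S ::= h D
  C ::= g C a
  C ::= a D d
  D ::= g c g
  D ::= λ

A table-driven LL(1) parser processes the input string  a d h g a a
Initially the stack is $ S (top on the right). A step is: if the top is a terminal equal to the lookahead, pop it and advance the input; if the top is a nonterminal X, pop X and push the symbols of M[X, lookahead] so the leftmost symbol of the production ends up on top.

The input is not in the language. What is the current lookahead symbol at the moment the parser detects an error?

step 1: stack=$ S  input=a d h g a a $  — expand S ::= C h C
step 2: stack=$ C h C  input=a d h g a a $  — expand C ::= a D d
step 3: stack=$ C h d D a  input=a d h g a a $  — match a
step 4: stack=$ C h d D  input=d h g a a $  — expand D ::= λ
step 5: stack=$ C h d  input=d h g a a $  — match d
step 6: stack=$ C h  input=h g a a $  — match h
step 7: stack=$ C  input=g a a $  — expand C ::= g C a
step 8: stack=$ a C g  input=g a a $  — match g
step 9: stack=$ a C  input=a a $  — expand C ::= a D d
step 10: stack=$ a d D a  input=a a $  — match a
step 11: stack=$ a d D  input=a $  — error: M[D, a] is empty

a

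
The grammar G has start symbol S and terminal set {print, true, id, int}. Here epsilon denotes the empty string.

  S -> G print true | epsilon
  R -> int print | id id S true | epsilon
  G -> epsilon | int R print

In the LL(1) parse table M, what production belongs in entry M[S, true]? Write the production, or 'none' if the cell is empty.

S -> epsilon

FIRST(R) = {epsilon, id, int}
FIRST(G) = {epsilon, int}
FIRST(S) = {epsilon, int, print}  (via G print true)
FOLLOW(S) includes $ since S is the start symbol.
FOLLOW(S): in R->id id S true, S is followed by true with FIRST {true}. Thus FOLLOW(S) = {$, true}.
For S -> G print true: FIRST(G print true) = {int, print}, so it goes in M[S, t] for t ∈ {int, print}.
For S -> epsilon: FIRST(epsilon) = {epsilon}, so it goes in M[S, t] for t ∈ {}; since epsilon ∈ FIRST, also for every t ∈ FOLLOW(S) = {$, true}.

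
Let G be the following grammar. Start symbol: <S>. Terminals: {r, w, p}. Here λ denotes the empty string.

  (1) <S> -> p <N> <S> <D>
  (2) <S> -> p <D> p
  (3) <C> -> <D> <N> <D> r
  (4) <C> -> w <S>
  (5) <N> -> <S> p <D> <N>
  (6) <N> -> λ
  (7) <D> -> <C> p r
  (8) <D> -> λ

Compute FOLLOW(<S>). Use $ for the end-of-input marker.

{$, p, r, w}

FIRST(<S>): from <S>->p <N> <S> <D> we get {p}; from <S>->p <D> p we get {p}. So FIRST(<S>) = {p}.
FIRST(<N>): from <N>-><S> p <D> <N> we get {p}; from <N>->λ we get {λ}. So FIRST(<N>) = {λ, p}.
FIRST(<C>): from <C>-><D> <N> <D> r we get {p, r, w}; from <C>->w <S> we get {w}. So FIRST(<C>) = {p, r, w}.
FIRST(<D>): from <D>-><C> p r we get {p, r, w}; from <D>->λ we get {λ}. So FIRST(<D>) = {λ, p, r, w}.
FOLLOW(<S>) includes $ since <S> is the start symbol.
FOLLOW(<C>): in <D>-><C> p r, <C> is followed by p r with FIRST {p}. Thus FOLLOW(<C>) = {p}.
FOLLOW(<S>): in <S>->p <N> <S> <D>, <S> is followed by <D> with FIRST {λ, p, r, w}; in <S>->p <N> <S> <D>, the suffix after <S> is nullable (adds nothing new); in <C>->w <S>, the suffix after <S> is empty, so FOLLOW(<S>) ⊇ FOLLOW(<C>) = {p}; in <N>-><S> p <D> <N>, <S> is followed by p <D> <N> with FIRST {p}. Thus FOLLOW(<S>) = {$, p, r, w}.
FOLLOW(<N>): in <S>->p <N> <S> <D>, <N> is followed by <S> <D> with FIRST {p}; in <C>-><D> <N> <D> r, <N> is followed by <D> r with FIRST {p, r, w}; in <N>-><S> p <D> <N>, the suffix after <N> is empty (adds nothing new). Thus FOLLOW(<N>) = {p, r, w}.
FOLLOW(<D>): in <S>->p <N> <S> <D>, the suffix after <D> is empty, so FOLLOW(<D>) ⊇ FOLLOW(<S>) = {$, p, r, w}; in <S>->p <D> p, <D> is followed by p with FIRST {p}; in <C>-><D> <N> <D> r (occurrence 1), <D> is followed by <N> <D> r with FIRST {p, r, w}; in <C>-><D> <N> <D> r (occurrence 2), <D> is followed by r with FIRST {r}; in <N>-><S> p <D> <N>, <D> is followed by <N> with FIRST {λ, p}; in <N>-><S> p <D> <N>, the suffix after <D> is nullable, so FOLLOW(<D>) ⊇ FOLLOW(<N>) = {p, r, w}. Thus FOLLOW(<D>) = {$, p, r, w}.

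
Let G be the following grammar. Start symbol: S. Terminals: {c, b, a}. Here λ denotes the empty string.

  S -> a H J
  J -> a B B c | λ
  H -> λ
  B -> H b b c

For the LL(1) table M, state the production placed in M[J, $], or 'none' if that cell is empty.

J -> λ

FIRST(S): from S->a H J we get {a}. So FIRST(S) = {a}.
FIRST(J): from J->a B B c we get {a}; from J->λ we get {λ}. So FIRST(J) = {λ, a}.
FIRST(H): from H->λ we get {λ}. So FIRST(H) = {λ}.
FIRST(B): from B->H b b c we get {b}. So FIRST(B) = {b}.
FOLLOW(S) includes $ since S is the start symbol.
FOLLOW(S): S appears on no right-hand side. Thus FOLLOW(S) = {$}.
FOLLOW(J): in S->a H J, the suffix after J is empty, so FOLLOW(J) ⊇ FOLLOW(S) = {$}. Thus FOLLOW(J) = {$}.
For J -> a B B c: FIRST(a B B c) = {a}, so it goes in M[J, t] for t ∈ {a}.
For J -> λ: FIRST(λ) = {λ}, so it goes in M[J, t] for t ∈ {}; since λ ∈ FIRST, also for every t ∈ FOLLOW(J) = {$}.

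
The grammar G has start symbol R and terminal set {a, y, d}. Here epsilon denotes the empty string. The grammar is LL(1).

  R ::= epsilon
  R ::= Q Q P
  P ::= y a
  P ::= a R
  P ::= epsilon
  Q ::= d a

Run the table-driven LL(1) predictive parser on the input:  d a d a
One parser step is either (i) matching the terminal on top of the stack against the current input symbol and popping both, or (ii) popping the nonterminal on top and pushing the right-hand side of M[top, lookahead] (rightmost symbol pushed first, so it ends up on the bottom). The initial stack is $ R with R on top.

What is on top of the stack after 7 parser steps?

P

     Stack      Input      Action
  1  $ R        d a d a $  expand R ::= Q Q P
  2  $ P Q Q    d a d a $  expand Q ::= d a
  3  $ P Q a d  d a d a $  match d
  4  $ P Q a    a d a $    match a
  5  $ P Q      d a $      expand Q ::= d a
  6  $ P a d    d a $      match d
  7  $ P a      a $        match a
Stack after step 7: $ P (top = P).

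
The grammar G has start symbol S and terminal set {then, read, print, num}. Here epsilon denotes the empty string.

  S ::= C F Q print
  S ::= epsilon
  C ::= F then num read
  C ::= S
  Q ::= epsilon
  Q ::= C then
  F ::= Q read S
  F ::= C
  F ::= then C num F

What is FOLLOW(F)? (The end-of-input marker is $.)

FIRST(S): from S::=C F Q print we get {print, read, then}; from S::=epsilon we get {epsilon}. So FIRST(S) = {epsilon, print, read, then}.
FIRST(C): from C::=F then num read we get {print, read, then}; from C::=S we get {epsilon, print, read, then}. So FIRST(C) = {epsilon, print, read, then}.
FIRST(Q): from Q::=epsilon we get {epsilon}; from Q::=C then we get {print, read, then}. So FIRST(Q) = {epsilon, print, read, then}.
FIRST(F): from F::=Q read S we get {print, read, then}; from F::=C we get {epsilon, print, read, then}; from F::=then C num F we get {then}. So FIRST(F) = {epsilon, print, read, then}.
FOLLOW(S) includes $ since S is the start symbol.
FOLLOW(Q): in S::=C F Q print, Q is followed by print with FIRST {print}; in F::=Q read S, Q is followed by read S with FIRST {read}. Thus FOLLOW(Q) = {print, read}.
FOLLOW(F): in S::=C F Q print, F is followed by Q print with FIRST {print, read, then}; in C::=F then num read, F is followed by then num read with FIRST {then}; in F::=then C num F, the suffix after F is empty (adds nothing new). Thus FOLLOW(F) = {print, read, then}.
FOLLOW(C): in S::=C F Q print, C is followed by F Q print with FIRST {print, read, then}; in Q::=C then, C is followed by then with FIRST {then}; in F::=C, the suffix after C is empty, so FOLLOW(C) ⊇ FOLLOW(F) = {print, read, then}; in F::=then C num F, C is followed by num F with FIRST {num}. Thus FOLLOW(C) = {num, print, read, then}.
FOLLOW(S): in C::=S, the suffix after S is empty, so FOLLOW(S) ⊇ FOLLOW(C) = {num, print, read, then}; in F::=Q read S, the suffix after S is empty, so FOLLOW(S) ⊇ FOLLOW(F) = {print, read, then}. Thus FOLLOW(S) = {$, num, print, read, then}.

{print, read, then}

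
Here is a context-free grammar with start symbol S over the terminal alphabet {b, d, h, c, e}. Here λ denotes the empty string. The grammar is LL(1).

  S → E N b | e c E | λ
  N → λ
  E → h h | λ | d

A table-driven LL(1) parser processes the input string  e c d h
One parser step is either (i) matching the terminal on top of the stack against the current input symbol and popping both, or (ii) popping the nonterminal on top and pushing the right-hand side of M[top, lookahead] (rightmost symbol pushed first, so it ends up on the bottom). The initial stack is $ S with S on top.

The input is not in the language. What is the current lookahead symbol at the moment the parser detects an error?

h

     Stack    Input      Action
  1  $ S      e c d h $  expand S → e c E
  2  $ E c e  e c d h $  match e
  3  $ E c    c d h $    match c
  4  $ E      d h $      expand E → d
  5  $ d      d h $      match d
  6  $        h $        error: stack empty but input remains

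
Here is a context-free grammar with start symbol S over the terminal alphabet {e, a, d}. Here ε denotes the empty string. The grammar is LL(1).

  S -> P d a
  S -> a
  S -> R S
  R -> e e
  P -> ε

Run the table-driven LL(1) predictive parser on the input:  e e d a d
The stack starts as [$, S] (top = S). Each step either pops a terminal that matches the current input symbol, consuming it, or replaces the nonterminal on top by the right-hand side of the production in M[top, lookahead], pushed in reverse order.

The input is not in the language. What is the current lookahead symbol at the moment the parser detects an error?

d

     Stack    Input        Action
  1  $ S      e e d a d $  expand S -> R S
  2  $ S R    e e d a d $  expand R -> e e
  3  $ S e e  e e d a d $  match e
  4  $ S e    e d a d $    match e
  5  $ S      d a d $      expand S -> P d a
  6  $ a d P  d a d $      expand P -> ε
  7  $ a d    d a d $      match d
  8  $ a      a d $        match a
  9  $        d $          error: stack empty but input remains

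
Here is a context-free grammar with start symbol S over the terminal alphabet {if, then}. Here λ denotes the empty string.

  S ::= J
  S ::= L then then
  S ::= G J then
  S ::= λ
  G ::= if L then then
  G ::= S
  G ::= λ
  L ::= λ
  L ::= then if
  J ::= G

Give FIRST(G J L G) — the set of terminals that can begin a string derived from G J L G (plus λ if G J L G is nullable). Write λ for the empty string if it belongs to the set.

FIRST(L) = {λ, then}
FIRST(S) = {λ, if, then}  (via J, L then then, G J then)
FIRST(G) = {λ, if, then}  (via S)
FIRST(J) = {λ, if, then}  (via G)
FIRST(G J L G): take FIRST of each symbol in turn, carrying on past any symbol whose FIRST contains λ; result {λ, if, then}.

{λ, if, then}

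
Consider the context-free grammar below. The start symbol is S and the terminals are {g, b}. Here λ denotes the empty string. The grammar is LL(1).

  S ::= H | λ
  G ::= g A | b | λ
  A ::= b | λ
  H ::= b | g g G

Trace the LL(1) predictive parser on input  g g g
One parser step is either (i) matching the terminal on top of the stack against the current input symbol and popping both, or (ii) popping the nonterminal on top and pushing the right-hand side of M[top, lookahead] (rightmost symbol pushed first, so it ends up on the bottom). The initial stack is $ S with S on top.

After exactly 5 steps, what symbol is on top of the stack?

g

step 1: stack=$ S  input=g g g $  — expand S ::= H
step 2: stack=$ H  input=g g g $  — expand H ::= g g G
step 3: stack=$ G g g  input=g g g $  — match g
step 4: stack=$ G g  input=g g $  — match g
step 5: stack=$ G  input=g $  — expand G ::= g A
Stack after step 5: $ A g (top = g).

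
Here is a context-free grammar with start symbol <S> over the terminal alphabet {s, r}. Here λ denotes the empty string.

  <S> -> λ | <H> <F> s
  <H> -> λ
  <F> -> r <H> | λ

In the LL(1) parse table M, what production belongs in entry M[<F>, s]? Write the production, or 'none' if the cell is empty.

<F> -> λ

FIRST(<H>) = {λ}
FIRST(<F>) = {λ, r}
FIRST(<S>) = {λ, r, s}  (via <H> <F> s)
FOLLOW(<S>) includes $ since <S> is the start symbol.
FOLLOW(<F>): in <S>-><H> <F> s, <F> is followed by s with FIRST {s}. Thus FOLLOW(<F>) = {s}.
For <F> -> r <H>: FIRST(r <H>) = {r}, so it goes in M[<F>, t] for t ∈ {r}.
For <F> -> λ: FIRST(λ) = {λ}, so it goes in M[<F>, t] for t ∈ {}; since λ ∈ FIRST, also for every t ∈ FOLLOW(<F>) = {s}.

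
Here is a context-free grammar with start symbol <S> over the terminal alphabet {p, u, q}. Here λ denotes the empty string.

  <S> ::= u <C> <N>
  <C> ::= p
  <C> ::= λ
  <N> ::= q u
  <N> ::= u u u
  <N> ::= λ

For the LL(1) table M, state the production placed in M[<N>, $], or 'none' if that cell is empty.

<N> ::= λ

FIRST(<S>) = {u}
FIRST(<C>) = {λ, p}
FIRST(<N>) = {λ, q, u}
FOLLOW(<S>) includes $ since <S> is the start symbol.
FOLLOW(<S>): <S> appears on no right-hand side. Thus FOLLOW(<S>) = {$}.
FOLLOW(<N>): in <S>::=u <C> <N>, the suffix after <N> is empty, so FOLLOW(<N>) ⊇ FOLLOW(<S>) = {$}. Thus FOLLOW(<N>) = {$}.
For <N> ::= q u: FIRST(q u) = {q}, so it goes in M[<N>, t] for t ∈ {q}.
For <N> ::= u u u: FIRST(u u u) = {u}, so it goes in M[<N>, t] for t ∈ {u}.
For <N> ::= λ: FIRST(λ) = {λ}, so it goes in M[<N>, t] for t ∈ {}; since λ ∈ FIRST, also for every t ∈ FOLLOW(<N>) = {$}.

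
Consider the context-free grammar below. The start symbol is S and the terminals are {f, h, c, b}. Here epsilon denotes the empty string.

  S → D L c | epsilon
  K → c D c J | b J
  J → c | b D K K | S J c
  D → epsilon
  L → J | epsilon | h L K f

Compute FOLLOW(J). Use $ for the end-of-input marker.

{b, c, f}

FIRST(K) = {b, c}
FIRST(D) = {epsilon}
FIRST(S) = {epsilon, b, c, h}  (via D L c)
FIRST(J) = {b, c, h}  (via S J c)
FIRST(L) = {epsilon, b, c, h}  (via J)
FOLLOW(S) includes $ since S is the start symbol.
FOLLOW(S): in J→S J c, S is followed by J c with FIRST {b, c, h}. Thus FOLLOW(S) = {$, b, c, h}.
FOLLOW(D): in S→D L c, D is followed by L c with FIRST {b, c, h}; in K→c D c J, D is followed by c J with FIRST {c}; in J→b D K K, D is followed by K K with FIRST {b, c}. Thus FOLLOW(D) = {b, c, h}.
FOLLOW(L): in S→D L c, L is followed by c with FIRST {c}; in L→h L K f, L is followed by K f with FIRST {b, c}. Thus FOLLOW(L) = {b, c}.
FOLLOW(K): in J→b D K K (occurrence 1), K is followed by K with FIRST {b, c}; in J→b D K K (occurrence 2), the suffix after K is empty, so FOLLOW(K) ⊇ FOLLOW(J) = {b, c, f}; in L→h L K f, K is followed by f with FIRST {f}. Thus FOLLOW(K) = {b, c, f}.
FOLLOW(J): in K→c D c J, the suffix after J is empty, so FOLLOW(J) ⊇ FOLLOW(K) = {b, c, f}; in K→b J, the suffix after J is empty, so FOLLOW(J) ⊇ FOLLOW(K) = {b, c, f}; in J→S J c, J is followed by c with FIRST {c}; in L→J, the suffix after J is empty, so FOLLOW(J) ⊇ FOLLOW(L) = {b, c}. Thus FOLLOW(J) = {b, c, f}.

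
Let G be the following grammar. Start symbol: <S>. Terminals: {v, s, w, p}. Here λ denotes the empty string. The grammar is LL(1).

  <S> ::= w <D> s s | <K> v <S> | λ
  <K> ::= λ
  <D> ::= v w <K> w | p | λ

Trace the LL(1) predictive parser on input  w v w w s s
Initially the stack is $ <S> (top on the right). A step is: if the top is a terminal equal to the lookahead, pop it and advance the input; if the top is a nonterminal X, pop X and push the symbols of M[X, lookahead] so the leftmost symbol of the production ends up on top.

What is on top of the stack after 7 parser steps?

s

     Stack            Input          Action
  1  $ <S>            w v w w s s $  expand <S> ::= w <D> s s
  2  $ s s <D> w      w v w w s s $  match w
  3  $ s s <D>        v w w s s $    expand <D> ::= v w <K> w
  4  $ s s w <K> w v  v w w s s $    match v
  5  $ s s w <K> w    w w s s $      match w
  6  $ s s w <K>      w s s $        expand <K> ::= λ
  7  $ s s w          w s s $        match w
Stack after step 7: $ s s (top = s).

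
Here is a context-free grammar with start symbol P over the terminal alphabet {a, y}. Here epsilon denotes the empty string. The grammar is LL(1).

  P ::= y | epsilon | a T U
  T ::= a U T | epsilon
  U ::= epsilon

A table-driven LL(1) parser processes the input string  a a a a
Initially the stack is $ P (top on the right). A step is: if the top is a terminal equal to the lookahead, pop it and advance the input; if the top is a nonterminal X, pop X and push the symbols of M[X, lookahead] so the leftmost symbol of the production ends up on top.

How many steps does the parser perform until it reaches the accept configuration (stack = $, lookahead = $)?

13

      Stack      Input      Action
   1  $ P        a a a a $  expand P ::= a T U
   2  $ U T a    a a a a $  match a
   3  $ U T      a a a $    expand T ::= a U T
   4  $ U T U a  a a a $    match a
   5  $ U T U    a a $      expand U ::= epsilon
   6  $ U T      a a $      expand T ::= a U T
   7  $ U T U a  a a $      match a
   8  $ U T U    a $        expand U ::= epsilon
   9  $ U T      a $        expand T ::= a U T
  10  $ U T U a  a $        match a
  11  $ U T U    $          expand U ::= epsilon
  12  $ U T      $          expand T ::= epsilon
  13  $ U        $          expand U ::= epsilon
Accept reached after 13 steps.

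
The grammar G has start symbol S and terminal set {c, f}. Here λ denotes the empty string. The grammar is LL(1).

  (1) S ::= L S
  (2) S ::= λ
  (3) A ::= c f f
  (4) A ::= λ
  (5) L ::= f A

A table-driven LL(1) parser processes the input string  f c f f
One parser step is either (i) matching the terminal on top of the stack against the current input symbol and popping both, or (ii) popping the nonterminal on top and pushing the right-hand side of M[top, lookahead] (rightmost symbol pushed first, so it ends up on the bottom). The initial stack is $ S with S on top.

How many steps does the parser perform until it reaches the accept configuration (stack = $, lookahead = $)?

8

step 1: stack=$ S  input=f c f f $  — expand S ::= L S
step 2: stack=$ S L  input=f c f f $  — expand L ::= f A
step 3: stack=$ S A f  input=f c f f $  — match f
step 4: stack=$ S A  input=c f f $  — expand A ::= c f f
step 5: stack=$ S f f c  input=c f f $  — match c
step 6: stack=$ S f f  input=f f $  — match f
step 7: stack=$ S f  input=f $  — match f
step 8: stack=$ S  input=$  — expand S ::= λ
Accept reached after 8 steps.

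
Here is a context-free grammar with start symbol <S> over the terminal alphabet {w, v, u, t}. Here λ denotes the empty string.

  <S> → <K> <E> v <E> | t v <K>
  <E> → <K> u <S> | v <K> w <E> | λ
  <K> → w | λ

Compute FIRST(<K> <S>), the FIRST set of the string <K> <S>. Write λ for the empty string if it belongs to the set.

{t, u, v, w}

FIRST(<K>) = {λ, w}
FIRST(<E>) = {λ, u, v, w}  (via <K> u <S>)
FIRST(<S>) = {t, u, v, w}  (via <K> <E> v <E>)
FIRST(<K> <S>): take FIRST of each symbol in turn, carrying on past any symbol whose FIRST contains λ; result {t, u, v, w}.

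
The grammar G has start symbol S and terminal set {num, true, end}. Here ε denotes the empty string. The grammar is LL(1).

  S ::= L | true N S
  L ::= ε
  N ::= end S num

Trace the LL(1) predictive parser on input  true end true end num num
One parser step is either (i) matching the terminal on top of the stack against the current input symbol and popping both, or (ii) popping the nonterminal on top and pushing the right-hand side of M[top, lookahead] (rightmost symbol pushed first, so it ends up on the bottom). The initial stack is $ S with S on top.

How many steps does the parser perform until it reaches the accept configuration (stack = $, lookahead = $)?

16

      Stack                Input                        Action
   1  $ S                  true end true end num num $  expand S ::= true N S
   2  $ S N true           true end true end num num $  match true
   3  $ S N                end true end num num $       expand N ::= end S num
   4  $ S num S end        end true end num num $       match end
   5  $ S num S            true end num num $           expand S ::= true N S
   6  $ S num S N true     true end num num $           match true
   7  $ S num S N          end num num $                expand N ::= end S num
   8  $ S num S num S end  end num num $                match end
   9  $ S num S num S      num num $                    expand S ::= L
  10  $ S num S num L      num num $                    expand L ::= ε
  11  $ S num S num        num num $                    match num
  12  $ S num S            num $                        expand S ::= L
  13  $ S num L            num $                        expand L ::= ε
  14  $ S num              num $                        match num
  15  $ S                  $                            expand S ::= L
  16  $ L                  $                            expand L ::= ε
Accept reached after 16 steps.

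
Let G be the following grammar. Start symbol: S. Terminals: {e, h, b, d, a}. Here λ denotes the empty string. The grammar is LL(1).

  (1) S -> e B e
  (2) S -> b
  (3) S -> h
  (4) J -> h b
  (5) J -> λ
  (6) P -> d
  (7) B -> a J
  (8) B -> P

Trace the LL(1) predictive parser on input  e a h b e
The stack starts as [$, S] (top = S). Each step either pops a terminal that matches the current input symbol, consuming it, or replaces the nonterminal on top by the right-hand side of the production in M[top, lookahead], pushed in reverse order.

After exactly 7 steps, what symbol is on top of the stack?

     Stack    Input        Action
  1  $ S      e a h b e $  expand S -> e B e
  2  $ e B e  e a h b e $  match e
  3  $ e B    a h b e $    expand B -> a J
  4  $ e J a  a h b e $    match a
  5  $ e J    h b e $      expand J -> h b
  6  $ e b h  h b e $      match h
  7  $ e b    b e $        match b
Stack after step 7: $ e (top = e).

e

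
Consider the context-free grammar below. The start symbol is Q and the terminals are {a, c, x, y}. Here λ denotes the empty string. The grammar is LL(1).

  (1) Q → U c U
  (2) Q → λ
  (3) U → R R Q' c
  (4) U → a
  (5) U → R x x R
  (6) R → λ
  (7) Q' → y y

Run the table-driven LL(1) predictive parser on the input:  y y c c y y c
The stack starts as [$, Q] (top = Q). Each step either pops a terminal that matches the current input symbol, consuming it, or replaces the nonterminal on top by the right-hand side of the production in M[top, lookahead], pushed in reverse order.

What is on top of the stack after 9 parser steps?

U

     Stack           Input            Action
  1  $ Q             y y c c y y c $  expand Q → U c U
  2  $ U c U         y y c c y y c $  expand U → R R Q' c
  3  $ U c c Q' R R  y y c c y y c $  expand R → λ
  4  $ U c c Q' R    y y c c y y c $  expand R → λ
  5  $ U c c Q'      y y c c y y c $  expand Q' → y y
  6  $ U c c y y     y y c c y y c $  match y
  7  $ U c c y       y c c y y c $    match y
  8  $ U c c         c c y y c $      match c
  9  $ U c           c y y c $        match c
Stack after step 9: $ U (top = U).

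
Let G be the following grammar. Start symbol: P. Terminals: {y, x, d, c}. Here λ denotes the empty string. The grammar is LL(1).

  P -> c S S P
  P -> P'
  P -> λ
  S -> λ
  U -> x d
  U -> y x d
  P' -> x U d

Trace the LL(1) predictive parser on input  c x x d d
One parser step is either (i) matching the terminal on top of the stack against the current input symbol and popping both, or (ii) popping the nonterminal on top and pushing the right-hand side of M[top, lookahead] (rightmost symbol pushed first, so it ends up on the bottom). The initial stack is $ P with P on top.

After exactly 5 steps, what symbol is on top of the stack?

     Stack      Input        Action
  1  $ P        c x x d d $  expand P -> c S S P
  2  $ P S S c  c x x d d $  match c
  3  $ P S S    x x d d $    expand S -> λ
  4  $ P S      x x d d $    expand S -> λ
  5  $ P        x x d d $    expand P -> P'
Stack after step 5: $ P' (top = P').

P'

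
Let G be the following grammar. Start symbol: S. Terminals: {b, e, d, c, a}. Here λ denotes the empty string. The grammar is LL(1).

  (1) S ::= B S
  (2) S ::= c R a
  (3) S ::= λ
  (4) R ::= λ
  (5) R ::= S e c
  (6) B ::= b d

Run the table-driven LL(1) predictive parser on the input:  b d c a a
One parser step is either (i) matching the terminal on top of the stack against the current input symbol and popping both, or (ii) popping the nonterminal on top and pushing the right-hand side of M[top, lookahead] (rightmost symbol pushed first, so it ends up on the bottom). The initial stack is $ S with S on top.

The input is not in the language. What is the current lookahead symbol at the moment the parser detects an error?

a

     Stack    Input        Action
  1  $ S      b d c a a $  expand S ::= B S
  2  $ S B    b d c a a $  expand B ::= b d
  3  $ S d b  b d c a a $  match b
  4  $ S d    d c a a $    match d
  5  $ S      c a a $      expand S ::= c R a
  6  $ a R c  c a a $      match c
  7  $ a R    a a $        expand R ::= λ
  8  $ a      a a $        match a
  9  $        a $          error: stack empty but input remains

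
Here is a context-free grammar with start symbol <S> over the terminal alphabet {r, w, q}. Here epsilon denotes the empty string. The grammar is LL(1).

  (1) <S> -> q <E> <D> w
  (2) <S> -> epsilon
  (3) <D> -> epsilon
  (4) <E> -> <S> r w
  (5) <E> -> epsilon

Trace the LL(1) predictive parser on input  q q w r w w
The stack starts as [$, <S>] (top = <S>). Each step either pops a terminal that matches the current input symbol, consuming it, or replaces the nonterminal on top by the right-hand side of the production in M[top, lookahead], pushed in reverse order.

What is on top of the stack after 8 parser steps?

r

     Stack                    Input          Action
  1  $ <S>                    q q w r w w $  expand <S> -> q <E> <D> w
  2  $ w <D> <E> q            q q w r w w $  match q
  3  $ w <D> <E>              q w r w w $    expand <E> -> <S> r w
  4  $ w <D> w r <S>          q w r w w $    expand <S> -> q <E> <D> w
  5  $ w <D> w r w <D> <E> q  q w r w w $    match q
  6  $ w <D> w r w <D> <E>    w r w w $      expand <E> -> epsilon
  7  $ w <D> w r w <D>        w r w w $      expand <D> -> epsilon
  8  $ w <D> w r w            w r w w $      match w
Stack after step 8: $ w <D> w r (top = r).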